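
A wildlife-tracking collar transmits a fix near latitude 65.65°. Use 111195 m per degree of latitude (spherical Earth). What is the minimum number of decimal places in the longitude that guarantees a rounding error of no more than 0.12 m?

6

At 65.65° one degree of longitude covers 111195 × cos 65.65° ≈ 111195 × 0.4123 ≈ 45846.8 m.
N decimal places → at most half a unit in the last place, 0.5 × 10⁻ᴺ° = 45846.8/2 × 10⁻ᴺ m.
Need 0.5 × 45846.8 × 10⁻ᴺ ≤ 0.12 → 10⁻ᴺ ≤ 5.235e-06, so N ≥ 5.28.
At 5 places the error can reach 0.229 m, but 6 places keeps it to 0.0229 m.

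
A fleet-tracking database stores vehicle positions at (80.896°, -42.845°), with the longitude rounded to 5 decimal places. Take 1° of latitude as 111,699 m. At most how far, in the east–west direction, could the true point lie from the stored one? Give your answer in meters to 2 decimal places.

Rounding to 5 decimal places leaves the longitude within ±5e-06° of the true value.
Parallels shrink by cos φ, so at 80.896° a degree of longitude is 111699 × 0.1582 ≈ 17673.8 m.
So at most 5e-06° × 17673.8 ≈ 0.088369 m east–west.

0.09 meters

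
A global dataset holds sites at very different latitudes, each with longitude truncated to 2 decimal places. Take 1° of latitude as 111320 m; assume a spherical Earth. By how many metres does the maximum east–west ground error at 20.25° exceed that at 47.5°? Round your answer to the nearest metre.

Truncating at 2 decimal places can drop up to a full unit in the last place, so the longitude may be off by as much as 0.01°.
At 20.25°: 0.01° × 111320 × cos 20.25° = 0.01 × 111320 × 0.9382 ≈ 1044.4 m.
Error at 47.5° = 0.01° × 111320 × cos 47.5° ≈ 1113.2 × 0.6756 = 752.07 m.
Difference: 1044.4 − 752.07 = 292.33 m.

292 metres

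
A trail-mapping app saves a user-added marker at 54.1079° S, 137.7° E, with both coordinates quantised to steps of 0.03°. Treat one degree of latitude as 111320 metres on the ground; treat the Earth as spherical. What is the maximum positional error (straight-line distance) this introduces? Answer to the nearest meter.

With a 0.03° grid the true value lies within half a step, ±0.03°/2 = ±0.015°, of the stored one.
Latitude error → 0.015 × 111320 = 1669.8 m along the meridian.
East–west component at 54.1079°: 0.015° × 111320 × cos 54.1079° ≈ 0.015 × 65262.5 ≈ 978.938 m.
Combining orthogonally: (1669.8² + 978.938²)^½ ≈ 1935.6 m.

1936 meters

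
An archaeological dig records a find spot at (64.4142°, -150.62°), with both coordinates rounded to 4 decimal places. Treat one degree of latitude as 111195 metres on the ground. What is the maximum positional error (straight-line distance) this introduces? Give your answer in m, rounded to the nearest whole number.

6 m

Rounding to 4 decimal places leaves each coordinate within ±5e-05° of the true value.
N–S: 5e-05° × 111195 m/° = 5.55975 m.
East–west component at 64.4142°: 5e-05° × 111195 × cos 64.4142° ≈ 5e-05 × 48020.9 ≈ 2.40105 m.
Worst case both components are at the extreme and orthogonal: √(5.55975² + 2.40105²) ≈ 6.05606 m.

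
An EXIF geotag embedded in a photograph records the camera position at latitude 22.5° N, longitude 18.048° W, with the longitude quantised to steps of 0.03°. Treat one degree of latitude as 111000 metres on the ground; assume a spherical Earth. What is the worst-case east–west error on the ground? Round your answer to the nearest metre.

1538 metres

With a 0.03° grid the true value lies within half a step, ±0.03°/2 = ±0.015°, of the stored one.
One degree of longitude at 22.5° is 111000 × cos 22.5° ≈ 111000 × 0.9239 = 102551 m.
Maximum E–W displacement: 0.015 × 102551 = 1538.26 m.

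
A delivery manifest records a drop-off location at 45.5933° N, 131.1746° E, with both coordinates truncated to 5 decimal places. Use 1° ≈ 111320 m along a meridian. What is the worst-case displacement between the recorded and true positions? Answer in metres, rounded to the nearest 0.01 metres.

1.36 metres

Truncating at 5 decimal places can drop up to a full unit in the last place, so each coordinate may be off by as much as 1e-05°.
N–S: 1e-05° × 111320 m/° = 1.1132 m.
East–west component at 45.5933°: 1e-05° × 111320 × cos 45.5933° ≈ 1e-05 × 77895.8 ≈ 0.778958 m.
The two errors are perpendicular, so the maximum displacement is √(1.1132² + 0.778958²) ≈ 1.35867 m.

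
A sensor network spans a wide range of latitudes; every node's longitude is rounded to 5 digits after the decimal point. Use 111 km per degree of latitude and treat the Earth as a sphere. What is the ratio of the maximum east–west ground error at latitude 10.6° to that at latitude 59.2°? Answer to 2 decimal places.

Rounding to 5 decimal places leaves the longitude within ±5e-06° of the true value.
Error at 10.6° = 5e-06° × 111000 × cos 10.6° ≈ 0.555 × 0.9829 = 0.54553 m.
Error at 59.2° = 5e-06° × 111000 × cos 59.2° ≈ 0.555 × 0.5120 = 0.28418 m.
The ratio reduces to cos 10.6° / cos 59.2° = 0.9829/0.5120 ≈ 1.9196.

1.92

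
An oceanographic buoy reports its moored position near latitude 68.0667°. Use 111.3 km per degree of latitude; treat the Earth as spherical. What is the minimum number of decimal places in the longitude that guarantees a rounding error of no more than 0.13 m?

At 68.0667° one degree of longitude covers 111300 × cos 68.0667° ≈ 111300 × 0.3735 ≈ 41573.6 m.
Rounding to N decimal places gives at most 0.5 × 10⁻ᴺ degrees of error, i.e. 0.5 × 10⁻ᴺ × 41573.6 m.
Setting 20786.8 × 10⁻ᴺ ≤ 0.13 gives 10ᴺ ≥ 1.599e+05, i.e. N ≥ 5.20.
N = 5 would give 0.208 m (too coarse); N = 6 gives 0.0208 m ≤ 0.13 m.

6 decimal places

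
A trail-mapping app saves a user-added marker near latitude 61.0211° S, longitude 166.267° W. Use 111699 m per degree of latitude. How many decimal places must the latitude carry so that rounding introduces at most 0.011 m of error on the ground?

7 decimal places

One degree of latitude covers 111699 m.
N decimal places → at most half a unit in the last place, 0.5 × 10⁻ᴺ° = 111699/2 × 10⁻ᴺ m.
Need 0.5 × 111699 × 10⁻ᴺ ≤ 0.011 → 10⁻ᴺ ≤ 1.970e-07, so N ≥ 6.71.
At 6 places the error can reach 0.0558 m, but 7 places keeps it to 0.00558 m.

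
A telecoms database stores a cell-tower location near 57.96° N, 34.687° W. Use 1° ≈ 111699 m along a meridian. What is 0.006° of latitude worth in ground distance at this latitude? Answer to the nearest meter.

670 meters

Along a meridian 0.006° is 0.006 × 111699 = 670.194 m.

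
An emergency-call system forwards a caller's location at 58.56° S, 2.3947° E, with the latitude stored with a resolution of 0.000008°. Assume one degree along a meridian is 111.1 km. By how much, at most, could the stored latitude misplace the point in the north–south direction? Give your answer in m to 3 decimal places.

With a 0.000008° grid the true value lies within half a step, ±0.000008°/2 = ±4e-06°, of the stored one.
North–south distance: 4e-06° × 111100 m/° = 0.4444 m.

0.444 m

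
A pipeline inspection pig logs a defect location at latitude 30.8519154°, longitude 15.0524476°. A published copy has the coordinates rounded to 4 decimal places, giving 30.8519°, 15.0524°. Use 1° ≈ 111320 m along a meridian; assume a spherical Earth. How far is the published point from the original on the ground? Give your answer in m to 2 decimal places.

4.86 m

The latitude changed by +0.0000154° and the longitude by +0.0000476°.
N–S: 0.0000154° × 111320 m/° = 1.71433 m.
E–W at 30.8519°: 0.0000476° × 111320 × cos 30.8519° = 0.0000476 × 111320 × 0.8585 ≈ 4.54902 m.
Distance: √(1.71433² + 4.54902²) ≈ 4.86133 m.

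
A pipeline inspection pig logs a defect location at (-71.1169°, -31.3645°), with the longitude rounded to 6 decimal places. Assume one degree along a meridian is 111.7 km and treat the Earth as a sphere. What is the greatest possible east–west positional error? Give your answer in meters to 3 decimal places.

0.018 meters

Rounding to 6 decimal places leaves the longitude within ±5e-07° of the true value.
Parallels shrink by cos φ, so at 71.1169° a degree of longitude is 111700 × 0.3236 ≈ 36150.4 m.
So at most 5e-07° × 36150.4 ≈ 0.0180752 m east–west.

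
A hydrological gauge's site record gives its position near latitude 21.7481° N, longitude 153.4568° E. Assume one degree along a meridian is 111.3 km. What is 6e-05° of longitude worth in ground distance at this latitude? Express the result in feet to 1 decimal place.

At 21.7481° a degree of longitude is 111300 × cos 21.7481° ≈ 103378 m, so 6e-05° corresponds to 6.20267 m.
In feet: 6.20267 m ÷ 0.3048 ≈ 20.35 ft.

20.3 feet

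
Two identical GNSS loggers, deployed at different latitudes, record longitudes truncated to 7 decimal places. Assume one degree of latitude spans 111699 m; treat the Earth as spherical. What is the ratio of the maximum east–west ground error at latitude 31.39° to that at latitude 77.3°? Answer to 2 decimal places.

3.88

Truncating at 7 decimal places can drop up to a full unit in the last place, so the longitude may be off by as much as 1e-07°.
At 31.39°: 1e-07° × 111699 × cos 31.39° = 1e-07 × 111699 × 0.8536 ≈ 0.0095351 m.
Error at 77.3° = 1e-07° × 111699 × cos 77.3° ≈ 0.01117 × 0.2198 = 0.0024557 m.
The ratio reduces to cos 31.39° / cos 77.3° = 0.8536/0.2198 ≈ 3.8829.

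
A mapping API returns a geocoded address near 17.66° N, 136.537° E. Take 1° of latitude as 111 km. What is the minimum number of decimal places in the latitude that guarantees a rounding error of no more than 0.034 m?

7 decimal places

One degree of latitude covers 111000 m.
N decimal places → at most half a unit in the last place, 0.5 × 10⁻ᴺ° = 111000/2 × 10⁻ᴺ m.
Need 0.5 × 111000 × 10⁻ᴺ ≤ 0.034 → 10⁻ᴺ ≤ 6.126e-07, so N ≥ 6.21.
N = 6 would give 0.0555 m (too coarse); N = 7 gives 0.00555 m ≤ 0.034 m.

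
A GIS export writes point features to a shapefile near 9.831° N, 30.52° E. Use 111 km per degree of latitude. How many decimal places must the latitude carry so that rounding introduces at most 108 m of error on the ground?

3

One degree of latitude covers 111000 m.
N decimal places → at most half a unit in the last place, 0.5 × 10⁻ᴺ° = 111000/2 × 10⁻ᴺ m.
Setting 55500 × 10⁻ᴺ ≤ 108 gives 10ᴺ ≥ 513.9, i.e. N ≥ 2.71.
So 3 decimal places suffice (55.5 m); 2 would allow up to 555 m.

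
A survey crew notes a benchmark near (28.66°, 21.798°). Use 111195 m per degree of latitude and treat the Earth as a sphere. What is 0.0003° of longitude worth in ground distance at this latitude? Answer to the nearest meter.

0.0003° of longitude at 28.66° is 0.0003 × 111195 × cos 28.66° ≈ 0.0003 × 97571.5 = 29.2715 m.

29 meters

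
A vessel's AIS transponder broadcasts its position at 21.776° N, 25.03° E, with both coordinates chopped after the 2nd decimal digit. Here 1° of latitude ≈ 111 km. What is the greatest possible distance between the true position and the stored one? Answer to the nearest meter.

Truncating at 2 decimal places can drop up to a full unit in the last place, so each coordinate may be off by as much as 0.01°.
N–S: 0.01° × 111000 m/° = 1110 m.
Longitude error → 0.01 × 111000 × cos 21.776° = 0.01 × 111000 × 0.9286 ≈ 1030.79 m.
Worst case both components are at the extreme and orthogonal: √(1110² + 1030.79²) ≈ 1514.8 m.

1515 meters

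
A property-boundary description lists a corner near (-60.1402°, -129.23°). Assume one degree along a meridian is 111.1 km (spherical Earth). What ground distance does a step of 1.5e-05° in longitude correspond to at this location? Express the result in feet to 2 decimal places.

2.72 feet

At 60.1402° a degree of longitude is 111100 × cos 60.1402° ≈ 55314.4 m, so 1.5e-05° corresponds to 0.829716 m.
Converting: 0.829716 m × 3.2808 ft/m ≈ 2.7222 ft.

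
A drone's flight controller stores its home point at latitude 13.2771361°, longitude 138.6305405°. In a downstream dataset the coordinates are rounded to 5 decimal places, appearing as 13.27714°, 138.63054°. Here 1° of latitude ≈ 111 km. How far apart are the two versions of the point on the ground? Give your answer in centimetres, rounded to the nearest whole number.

The latitude changed by -0.0000039° and the longitude by +0.0000005°.
North–south shift: -0.0000039 × 111000 = -0.4329 m.
E–W at 13.2771°: 0.0000005° × 111000 × cos 13.2771° = 0.0000005 × 111000 × 0.9733 ≈ 0.0540165 m.
Hypotenuse of the two orthogonal shifts: √(0.4329² + 0.0540165²) = 0.436257 m.
That is 0.436257 m = 43.626 cm.

44 centimetres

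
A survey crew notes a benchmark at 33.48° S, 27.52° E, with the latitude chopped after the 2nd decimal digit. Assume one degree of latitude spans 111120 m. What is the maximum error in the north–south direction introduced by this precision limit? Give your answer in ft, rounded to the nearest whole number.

Truncating at 2 decimal places can drop up to a full unit in the last place, so the latitude may be off by as much as 0.01°.
So the N–S error is at most 0.01 × 111120 = 1111.2 m.
Converting: 1111.2 m × 3.2808 ft/m ≈ 3645.7 ft.

3646 ft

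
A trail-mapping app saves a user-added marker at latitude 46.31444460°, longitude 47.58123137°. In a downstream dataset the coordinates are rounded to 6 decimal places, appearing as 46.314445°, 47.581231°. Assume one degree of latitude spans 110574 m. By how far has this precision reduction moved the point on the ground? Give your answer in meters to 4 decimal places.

0.0525 meters

Δlat = 46.31444460 − 46.314445 = -0.00000040°; Δlon = 47.58123137 − 47.581231 = +0.00000037°.
North–south shift: -0.00000040 × 110574 = -0.0442296 m.
East–west at this latitude: 0.00000037° × 110574 × cos 46.3144° ≈ 0.00000037 × 76373.5 = 0.0282582 m.
Hypotenuse of the two orthogonal shifts: √(0.0442296² + 0.0282582²) = 0.052486 m.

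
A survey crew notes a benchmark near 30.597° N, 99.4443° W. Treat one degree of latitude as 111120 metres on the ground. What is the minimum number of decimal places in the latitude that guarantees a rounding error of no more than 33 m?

4

One degree of latitude covers 111120 m.
N decimal places → at most half a unit in the last place, 0.5 × 10⁻ᴺ° = 111120/2 × 10⁻ᴺ m.
Setting 55560 × 10⁻ᴺ ≤ 33 gives 10ᴺ ≥ 1684, i.e. N ≥ 3.23.
So 4 decimal places suffice (5.56 m); 3 would allow up to 55.6 m.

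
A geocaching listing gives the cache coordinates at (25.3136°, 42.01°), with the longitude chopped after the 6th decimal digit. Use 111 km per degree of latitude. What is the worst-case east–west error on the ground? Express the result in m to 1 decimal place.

Truncating at 6 decimal places can drop up to a full unit in the last place, so the longitude may be off by as much as 1e-06°.
At latitude 25.3136° a degree of longitude spans 111000 m × cos 25.3136° = 111000 × 0.9040 ≈ 100342 m.
East–west error: 1e-06° × 100342 m/° ≈ 0.100342 m.

0.1 m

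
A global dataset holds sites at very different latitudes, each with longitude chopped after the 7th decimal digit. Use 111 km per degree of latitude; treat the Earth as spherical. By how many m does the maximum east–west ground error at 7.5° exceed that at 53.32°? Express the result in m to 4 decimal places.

Truncating at 7 decimal places can drop up to a full unit in the last place, so the longitude may be off by as much as 1e-07°.
Error at 7.5° = 1e-07° × 111000 × cos 7.5° ≈ 0.0111 × 0.9914 = 0.011005 m.
At 53.32°: 1e-07° × 111000 × cos 53.32° = 1e-07 × 111000 × 0.5973 ≈ 0.0066305 m.
So the lower-latitude error exceeds the higher by 0.011005 − 0.0066305 = 0.0043745 m.

0.0044 m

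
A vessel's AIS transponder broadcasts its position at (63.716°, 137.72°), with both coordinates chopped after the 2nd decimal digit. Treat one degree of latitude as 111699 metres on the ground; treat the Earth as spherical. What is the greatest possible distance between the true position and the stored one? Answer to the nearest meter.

1222 meters

Truncating at 2 decimal places can drop up to a full unit in the last place, so each coordinate may be off by as much as 0.01°.
Latitude error → 0.01 × 111699 = 1116.99 m along the meridian.
Longitude error → 0.01 × 111699 × cos 63.716° = 0.01 × 111699 × 0.4428 ≈ 494.626 m.
Worst case both components are at the extreme and orthogonal: √(1116.99² + 494.626²) ≈ 1221.61 m.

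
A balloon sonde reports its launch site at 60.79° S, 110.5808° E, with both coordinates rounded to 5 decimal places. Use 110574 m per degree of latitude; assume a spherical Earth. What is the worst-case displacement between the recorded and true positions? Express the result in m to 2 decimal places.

0.62 m

Rounding to 5 decimal places leaves each coordinate within ±5e-06° of the true value.
North–south component: 5e-06° × 110574 = 0.55287 m.
Longitude error → 5e-06 × 110574 × cos 60.79° = 5e-06 × 110574 × 0.4880 ≈ 0.269807 m.
The two errors are perpendicular, so the maximum displacement is √(0.55287² + 0.269807²) ≈ 0.615192 m.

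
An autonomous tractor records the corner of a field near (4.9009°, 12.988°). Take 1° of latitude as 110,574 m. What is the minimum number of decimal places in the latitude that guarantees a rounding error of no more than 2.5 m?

One degree of latitude covers 110574 m.
With N decimal places the half-ulp bound is 0.5·10⁻ᴺ°, or 0.5·10⁻ᴺ × 110574 m on the ground.
Need 0.5 × 110574 × 10⁻ᴺ ≤ 2.5 → 10⁻ᴺ ≤ 4.522e-05, so N ≥ 4.34.
So 5 decimal places suffice (0.553 m); 4 would allow up to 5.53 m.

5 decimal places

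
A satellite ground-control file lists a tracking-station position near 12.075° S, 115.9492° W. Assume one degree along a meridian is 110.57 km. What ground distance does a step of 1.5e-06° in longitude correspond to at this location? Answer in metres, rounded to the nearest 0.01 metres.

At 12.075° a degree of longitude is 110570 × cos 12.075° ≈ 108124 m, so 1.5e-06° corresponds to 0.162185 m.

0.16 metres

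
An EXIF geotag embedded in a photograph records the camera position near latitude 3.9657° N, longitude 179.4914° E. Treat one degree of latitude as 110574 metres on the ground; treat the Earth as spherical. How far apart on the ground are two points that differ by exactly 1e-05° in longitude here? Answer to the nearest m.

1 m

One degree of longitude here spans 110574 × cos 3.9657° = 110574 × 0.9976 ≈ 110309 m; 1e-05° of that is 1.10309 m.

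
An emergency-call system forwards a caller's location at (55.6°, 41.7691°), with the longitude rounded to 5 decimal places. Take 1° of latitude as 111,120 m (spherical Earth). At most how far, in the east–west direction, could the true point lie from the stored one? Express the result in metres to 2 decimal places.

Rounding to 5 decimal places leaves the longitude within ±5e-06° of the true value.
One degree of longitude at 55.6° is 111120 × cos 55.6° ≈ 111120 × 0.5650 = 62779.1 m.
Maximum E–W displacement: 5e-06 × 62779.1 = 0.313896 m.

0.31 metres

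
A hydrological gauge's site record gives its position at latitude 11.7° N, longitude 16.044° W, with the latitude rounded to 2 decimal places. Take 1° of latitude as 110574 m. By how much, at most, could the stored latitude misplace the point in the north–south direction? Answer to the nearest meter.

553 meters

Rounding to 2 decimal places leaves the latitude within ±0.005° of the true value.
So the N–S error is at most 0.005 × 110574 = 552.87 m.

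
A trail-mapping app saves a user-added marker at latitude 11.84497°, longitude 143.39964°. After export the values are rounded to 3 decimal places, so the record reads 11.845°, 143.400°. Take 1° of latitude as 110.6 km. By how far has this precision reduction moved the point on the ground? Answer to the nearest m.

39 m

The latitude changed by -0.00003° and the longitude by -0.00036°.
N–S: -0.00003° × 110600 m/° = -3.318 m.
East–west at this latitude: -0.00036° × 110600 × cos 11.845° ≈ -0.00036 × 108245 = -38.9682 m.
Distance: √(3.318² + 38.9682²) ≈ 39.1092 m.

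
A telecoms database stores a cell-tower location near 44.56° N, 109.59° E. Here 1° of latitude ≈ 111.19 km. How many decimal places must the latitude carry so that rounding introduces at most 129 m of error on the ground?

3 decimal places

One degree of latitude covers 111190 m.
N decimal places → at most half a unit in the last place, 0.5 × 10⁻ᴺ° = 111190/2 × 10⁻ᴺ m.
Setting 55595 × 10⁻ᴺ ≤ 129 gives 10ᴺ ≥ 431, i.e. N ≥ 2.63.
N = 2 would give 556 m (too coarse); N = 3 gives 55.6 m ≤ 129 m.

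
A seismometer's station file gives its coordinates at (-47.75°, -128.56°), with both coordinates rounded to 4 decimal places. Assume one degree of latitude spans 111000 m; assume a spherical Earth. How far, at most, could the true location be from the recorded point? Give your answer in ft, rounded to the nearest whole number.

Rounding to 4 decimal places leaves each coordinate within ±5e-05° of the true value.
North–south component: 5e-05° × 111000 = 5.55 m.
Longitude error → 5e-05 × 111000 × cos 47.75° = 5e-05 × 111000 × 0.6724 ≈ 3.73164 m.
The two errors are perpendicular, so the maximum displacement is √(5.55² + 3.73164²) ≈ 6.68787 m.
Converting: 6.68787 m × 3.2808 ft/m ≈ 21.942 ft.

22 ft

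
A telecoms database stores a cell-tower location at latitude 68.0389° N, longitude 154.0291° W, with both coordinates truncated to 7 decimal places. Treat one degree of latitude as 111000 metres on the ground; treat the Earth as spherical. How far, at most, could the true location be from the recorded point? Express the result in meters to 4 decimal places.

0.0119 meters

Truncating at 7 decimal places can drop up to a full unit in the last place, so each coordinate may be off by as much as 1e-07°.
North–south component: 1e-07° × 111000 = 0.0111 m.
E–W at 68.0389°: 1e-07° × 111000 × cos 68.0389° = 1e-07 × 111000 × 0.3740 ≈ 0.00415114 m.
The two errors are perpendicular, so the maximum displacement is √(0.0111² + 0.00415114²) ≈ 0.0118508 m.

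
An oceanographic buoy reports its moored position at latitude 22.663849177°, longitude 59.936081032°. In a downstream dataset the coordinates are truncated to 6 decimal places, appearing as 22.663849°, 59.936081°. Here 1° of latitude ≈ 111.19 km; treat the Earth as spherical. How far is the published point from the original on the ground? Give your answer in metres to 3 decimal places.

Δlat = 22.663849177 − 22.663849 = +0.000000177°; Δlon = 59.936081032 − 59.936081 = +0.000000032°.
N–S: 0.000000177° × 111190 m/° = 0.0196806 m.
East–west at this latitude: 0.000000032° × 111190 × cos 22.6638° ≈ 0.000000032 × 102604 = 0.00328333 m.
Hypotenuse of the two orthogonal shifts: √(0.0196806² + 0.00328333²) = 0.0199526 m.

0.020 metres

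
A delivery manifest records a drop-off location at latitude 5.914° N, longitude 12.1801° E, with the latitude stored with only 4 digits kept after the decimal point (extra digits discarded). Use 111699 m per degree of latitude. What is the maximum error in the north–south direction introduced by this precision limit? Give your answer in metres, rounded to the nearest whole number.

11 metres

Truncating at 4 decimal places can drop up to a full unit in the last place, so the latitude may be off by as much as 0.0001°.
North–south distance: 0.0001° × 111699 m/° = 11.1699 m.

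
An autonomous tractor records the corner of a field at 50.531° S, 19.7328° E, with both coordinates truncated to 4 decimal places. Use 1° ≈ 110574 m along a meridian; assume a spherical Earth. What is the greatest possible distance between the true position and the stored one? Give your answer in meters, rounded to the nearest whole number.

Truncating at 4 decimal places can drop up to a full unit in the last place, so each coordinate may be off by as much as 0.0001°.
Latitude error → 0.0001 × 110574 = 11.0574 m along the meridian.
Longitude error → 0.0001 × 110574 × cos 50.531° = 0.0001 × 110574 × 0.6357 ≈ 7.02875 m.
Worst case both components are at the extreme and orthogonal: √(11.0574² + 7.02875²) ≈ 13.1023 m.

13 meters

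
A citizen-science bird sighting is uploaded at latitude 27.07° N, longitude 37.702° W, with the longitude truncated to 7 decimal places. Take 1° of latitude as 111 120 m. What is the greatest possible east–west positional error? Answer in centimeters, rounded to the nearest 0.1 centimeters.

1.0 centimeters

Truncating at 7 decimal places can drop up to a full unit in the last place, so the longitude may be off by as much as 1e-07°.
One degree of longitude at 27.07° is 111120 × cos 27.07° ≈ 111120 × 0.8905 = 98946.9 m.
So at most 1e-07° × 98946.9 ≈ 0.00989469 m east–west.
That is 0.00989469 m = 0.98947 cm.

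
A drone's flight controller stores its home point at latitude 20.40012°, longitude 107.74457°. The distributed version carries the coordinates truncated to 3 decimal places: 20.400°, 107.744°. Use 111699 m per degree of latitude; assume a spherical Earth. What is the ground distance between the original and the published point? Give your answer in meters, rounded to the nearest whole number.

61 meters

Δlat = 20.40012 − 20.400 = +0.00012°; Δlon = 107.74457 − 107.744 = +0.00057°.
North–south shift: 0.00012 × 111699 = 13.4039 m.
East–west at this latitude: 0.00057° × 111699 × cos 20.4° ≈ 0.00057 × 104693 = 59.6753 m.
Distance: √(13.4039² + 59.6753²) ≈ 61.1621 m.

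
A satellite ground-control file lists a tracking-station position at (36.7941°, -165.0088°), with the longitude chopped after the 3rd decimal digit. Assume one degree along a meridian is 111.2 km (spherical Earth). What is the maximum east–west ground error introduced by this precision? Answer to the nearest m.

89 m

Truncating at 3 decimal places can drop up to a full unit in the last place, so the longitude may be off by as much as 0.001°.
At latitude 36.7941° a degree of longitude spans 111200 m × cos 36.7941° = 111200 × 0.8008 ≈ 89048.2 m.
Maximum E–W displacement: 0.001 × 89048.2 = 89.0482 m.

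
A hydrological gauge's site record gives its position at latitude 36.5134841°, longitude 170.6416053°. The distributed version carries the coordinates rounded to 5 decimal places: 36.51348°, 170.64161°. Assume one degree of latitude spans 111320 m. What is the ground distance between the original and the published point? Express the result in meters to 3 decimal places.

0.621 meters

The latitude changed by +0.0000041° and the longitude by -0.0000047°.
N–S: 0.0000041° × 111320 m/° = 0.456412 m.
E–W at 36.5135°: -0.0000047° × 111320 × cos 36.5135° = -0.0000047 × 111320 × 0.8037 ≈ -0.420508 m.
Hypotenuse of the two orthogonal shifts: √(0.456412² + 0.420508²) = 0.620596 m.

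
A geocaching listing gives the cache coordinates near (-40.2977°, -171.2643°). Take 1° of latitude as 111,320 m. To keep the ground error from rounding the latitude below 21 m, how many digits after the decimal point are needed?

4 decimal places

One degree of latitude covers 111320 m.
Rounding to N decimal places gives at most 0.5 × 10⁻ᴺ degrees of error, i.e. 0.5 × 10⁻ᴺ × 111320 m.
Need 0.5 × 111320 × 10⁻ᴺ ≤ 21 → 10⁻ᴺ ≤ 3.773e-04, so N ≥ 3.42.
So 4 decimal places suffice (5.57 m); 3 would allow up to 55.7 m.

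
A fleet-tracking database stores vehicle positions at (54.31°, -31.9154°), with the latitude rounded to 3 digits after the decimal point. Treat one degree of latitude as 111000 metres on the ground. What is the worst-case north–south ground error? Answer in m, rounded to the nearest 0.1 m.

Rounding to 3 decimal places leaves the latitude within ±0.0005° of the true value.
So the N–S error is at most 0.0005 × 111000 = 55.5 m.

55.5 m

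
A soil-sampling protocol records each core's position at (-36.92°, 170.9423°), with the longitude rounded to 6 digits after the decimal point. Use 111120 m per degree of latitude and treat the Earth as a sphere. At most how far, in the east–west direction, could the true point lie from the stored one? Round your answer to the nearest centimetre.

Rounding to 6 decimal places leaves the longitude within ±5e-07° of the true value.
Parallels shrink by cos φ, so at 36.92° a degree of longitude is 111120 × 0.7995 ≈ 88837.7 m.
Maximum E–W displacement: 5e-07 × 88837.7 = 0.0444188 m.
That is 0.0444188 m = 4.4419 cm.

4 centimetres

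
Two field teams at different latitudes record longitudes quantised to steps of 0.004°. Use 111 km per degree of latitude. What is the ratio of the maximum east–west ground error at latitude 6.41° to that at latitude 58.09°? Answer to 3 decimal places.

With a 0.004° grid the true value lies within half a step, ±0.004°/2 = ±0.002°, of the stored one.
Error at 6.41° = 0.002° × 111000 × cos 6.41° ≈ 222 × 0.9937 = 220.61 m.
Error at 58.09° = 0.002° × 111000 × cos 58.09° ≈ 222 × 0.5286 = 117.35 m.
The ratio reduces to cos 6.41° / cos 58.09° = 0.9937/0.5286 ≈ 1.8800.

1.880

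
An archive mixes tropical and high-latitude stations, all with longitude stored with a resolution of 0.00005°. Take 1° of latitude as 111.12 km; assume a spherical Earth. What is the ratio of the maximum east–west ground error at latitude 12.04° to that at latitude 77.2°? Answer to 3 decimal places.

With a 0.00005° grid the true value lies within half a step, ±0.00005°/2 = ±2.5e-05°, of the stored one.
Error at 12.04° = 2.5e-05° × 111120 × cos 12.04° ≈ 2.778 × 0.9780 = 2.7169 m.
Error at 77.2° = 2.5e-05° × 111120 × cos 77.2° ≈ 2.778 × 0.2215 = 0.61546 m.
Ratio: 2.7169 / 0.61546 = cos 12.04° / cos 77.2° ≈ 4.4144.

4.414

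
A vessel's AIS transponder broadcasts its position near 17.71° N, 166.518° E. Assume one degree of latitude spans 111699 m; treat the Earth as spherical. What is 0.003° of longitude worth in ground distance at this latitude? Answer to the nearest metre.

319 metres

At 17.71° a degree of longitude is 111699 × cos 17.71° ≈ 106405 m, so 0.003° corresponds to 319.216 m.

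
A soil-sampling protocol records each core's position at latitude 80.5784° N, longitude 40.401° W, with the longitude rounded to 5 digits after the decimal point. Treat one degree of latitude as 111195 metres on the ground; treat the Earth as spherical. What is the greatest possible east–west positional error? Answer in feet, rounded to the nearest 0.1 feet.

0.3 feet

Rounding to 5 decimal places leaves the longitude within ±5e-06° of the true value.
At latitude 80.5784° a degree of longitude spans 111195 m × cos 80.5784° = 111195 × 0.1637 ≈ 18202.4 m.
Maximum E–W displacement: 5e-06 × 18202.4 = 0.0910119 m.
In feet: 0.0910119 m ÷ 0.3048 ≈ 0.2986 ft.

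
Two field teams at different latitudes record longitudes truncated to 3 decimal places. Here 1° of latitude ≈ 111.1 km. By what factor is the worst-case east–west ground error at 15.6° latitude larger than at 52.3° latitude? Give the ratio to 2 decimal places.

Truncating at 3 decimal places can drop up to a full unit in the last place, so the longitude may be off by as much as 0.001°.
At 15.6°: 0.001° × 111100 × cos 15.6° = 0.001 × 111100 × 0.9632 ≈ 107.01 m.
At 52.3°: 0.001° × 111100 × cos 52.3° = 0.001 × 111100 × 0.6115 ≈ 67.941 m.
Ratio: 107.01 / 67.941 = cos 15.6° / cos 52.3° ≈ 1.5750.

1.58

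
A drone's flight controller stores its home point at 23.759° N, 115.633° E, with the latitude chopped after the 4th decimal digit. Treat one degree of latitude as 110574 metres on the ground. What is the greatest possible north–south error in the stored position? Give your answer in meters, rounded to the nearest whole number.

11 meters

Truncating at 4 decimal places can drop up to a full unit in the last place, so the latitude may be off by as much as 0.0001°.
So the N–S error is at most 0.0001 × 110574 = 11.0574 m.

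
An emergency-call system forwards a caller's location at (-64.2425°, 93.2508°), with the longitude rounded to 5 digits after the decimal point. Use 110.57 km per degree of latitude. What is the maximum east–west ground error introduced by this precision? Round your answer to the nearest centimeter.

Rounding to 5 decimal places leaves the longitude within ±5e-06° of the true value.
At latitude 64.2425° a degree of longitude spans 110570 m × cos 64.2425° = 110570 × 0.4346 ≈ 48049.6 m.
So at most 5e-06° × 48049.6 ≈ 0.240248 m east–west.
That is 0.240248 m = 24.025 cm.

24 centimeters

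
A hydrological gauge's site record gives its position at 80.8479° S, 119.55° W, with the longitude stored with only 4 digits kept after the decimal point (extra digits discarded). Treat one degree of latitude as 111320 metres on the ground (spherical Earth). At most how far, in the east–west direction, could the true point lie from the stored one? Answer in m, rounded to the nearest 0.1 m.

1.8 m

Truncating at 4 decimal places can drop up to a full unit in the last place, so the longitude may be off by as much as 0.0001°.
Parallels shrink by cos φ, so at 80.8479° a degree of longitude is 111320 × 0.1591 ≈ 17706.1 m.
So at most 0.0001° × 17706.1 ≈ 1.77061 m east–west.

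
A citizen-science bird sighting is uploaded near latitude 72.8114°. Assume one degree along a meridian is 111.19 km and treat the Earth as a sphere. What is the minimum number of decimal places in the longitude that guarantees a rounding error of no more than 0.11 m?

6 decimal places

At 72.8114° one degree of longitude covers 111190 × cos 72.8114° ≈ 111190 × 0.2955 ≈ 32858.6 m.
Rounding to N decimal places gives at most 0.5 × 10⁻ᴺ degrees of error, i.e. 0.5 × 10⁻ᴺ × 32858.6 m.
Need 0.5 × 32858.6 × 10⁻ᴺ ≤ 0.11 → 10⁻ᴺ ≤ 6.695e-06, so N ≥ 5.17.
At 5 places the error can reach 0.164 m, but 6 places keeps it to 0.0164 m.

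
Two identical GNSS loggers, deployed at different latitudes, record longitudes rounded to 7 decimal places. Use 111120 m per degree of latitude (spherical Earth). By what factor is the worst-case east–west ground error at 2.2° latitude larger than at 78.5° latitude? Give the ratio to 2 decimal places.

Rounding to 7 decimal places leaves the longitude within ±5e-08° of the true value.
At 2.2°: 5e-08° × 111120 × cos 2.2° = 5e-08 × 111120 × 0.9993 ≈ 0.0055519 m.
Error at 78.5° = 5e-08° × 111120 × cos 78.5° ≈ 0.005556 × 0.1994 = 0.0011077 m.
Ratio: 0.0055519 / 0.0011077 = cos 2.2° / cos 78.5° ≈ 5.0122.

5.01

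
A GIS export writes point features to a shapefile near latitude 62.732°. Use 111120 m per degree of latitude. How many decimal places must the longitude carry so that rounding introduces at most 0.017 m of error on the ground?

At 62.732° one degree of longitude covers 111120 × cos 62.732° ≈ 111120 × 0.4582 ≈ 50910 m.
Rounding to N decimal places gives at most 0.5 × 10⁻ᴺ degrees of error, i.e. 0.5 × 10⁻ᴺ × 50910 m.
Need 0.5 × 50910 × 10⁻ᴺ ≤ 0.017 → 10⁻ᴺ ≤ 6.678e-07, so N ≥ 6.18.
So 7 decimal places suffice (0.00255 m); 6 would allow up to 0.0255 m.

7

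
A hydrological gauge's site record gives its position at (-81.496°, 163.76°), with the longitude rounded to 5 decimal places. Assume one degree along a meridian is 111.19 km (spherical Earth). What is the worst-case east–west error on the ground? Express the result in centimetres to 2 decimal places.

Rounding to 5 decimal places leaves the longitude within ±5e-06° of the true value.
Parallels shrink by cos φ, so at 81.496° a degree of longitude is 111190 × 0.1479 ≈ 16442.6 m.
East–west error: 5e-06° × 16442.6 m/° ≈ 0.082213 m.
That is 0.082213 m = 8.2213 cm.

8.22 centimetres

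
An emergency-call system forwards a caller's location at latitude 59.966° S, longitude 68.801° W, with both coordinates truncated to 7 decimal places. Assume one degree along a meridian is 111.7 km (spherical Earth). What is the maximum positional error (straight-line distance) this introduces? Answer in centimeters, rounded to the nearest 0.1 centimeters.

1.2 centimeters

Truncating at 7 decimal places can drop up to a full unit in the last place, so each coordinate may be off by as much as 1e-07°.
North–south component: 1e-07° × 111700 = 0.01117 m.
E–W at 59.966°: 1e-07° × 111700 × cos 59.966° = 1e-07 × 111700 × 0.5005 ≈ 0.00559074 m.
Combining orthogonally: (0.01117² + 0.00559074²)^½ ≈ 0.012491 m.
That is 0.012491 m = 1.2491 cm.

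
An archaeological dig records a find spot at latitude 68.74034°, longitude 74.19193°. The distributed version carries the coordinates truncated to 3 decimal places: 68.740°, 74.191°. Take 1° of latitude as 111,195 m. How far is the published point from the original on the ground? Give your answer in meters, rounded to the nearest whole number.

53 meters

Δlat = 68.74034 − 68.740 = +0.00034°; Δlon = 74.19193 − 74.191 = +0.00093°.
North–south shift: 0.00034 × 111195 = 37.8063 m.
East–west at this latitude: 0.00093° × 111195 × cos 68.74° ≈ 0.00093 × 40319.4 = 37.497 m.
Hypotenuse of the two orthogonal shifts: √(37.8063² + 37.497²) = 53.2479 m.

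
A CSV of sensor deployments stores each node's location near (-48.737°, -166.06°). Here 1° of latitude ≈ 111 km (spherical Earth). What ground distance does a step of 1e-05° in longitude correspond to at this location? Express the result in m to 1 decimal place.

0.7 m

One degree of longitude here spans 111000 × cos 48.737° = 111000 × 0.6595 ≈ 73206.3 m; 1e-05° of that is 0.732063 m.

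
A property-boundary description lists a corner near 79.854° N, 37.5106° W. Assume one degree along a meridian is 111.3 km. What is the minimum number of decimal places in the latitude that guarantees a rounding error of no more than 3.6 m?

One degree of latitude covers 111300 m.
Rounding to N decimal places gives at most 0.5 × 10⁻ᴺ degrees of error, i.e. 0.5 × 10⁻ᴺ × 111300 m.
Need 0.5 × 111300 × 10⁻ᴺ ≤ 3.6 → 10⁻ᴺ ≤ 6.469e-05, so N ≥ 4.19.
At 4 places the error can reach 5.57 m, but 5 places keeps it to 0.556 m.

5 decimal places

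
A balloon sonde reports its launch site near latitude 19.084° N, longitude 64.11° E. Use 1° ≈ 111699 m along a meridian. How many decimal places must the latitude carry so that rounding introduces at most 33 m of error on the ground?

One degree of latitude covers 111699 m.
Rounding to N decimal places gives at most 0.5 × 10⁻ᴺ degrees of error, i.e. 0.5 × 10⁻ᴺ × 111699 m.
Setting 55849.5 × 10⁻ᴺ ≤ 33 gives 10ᴺ ≥ 1692, i.e. N ≥ 3.23.
N = 3 would give 55.8 m (too coarse); N = 4 gives 5.58 m ≤ 33 m.

4 decimal places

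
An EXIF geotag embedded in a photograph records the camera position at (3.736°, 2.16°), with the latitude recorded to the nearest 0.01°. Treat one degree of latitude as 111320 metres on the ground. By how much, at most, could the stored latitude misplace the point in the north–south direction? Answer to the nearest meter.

557 meters

Rounding to 2 decimal places leaves the latitude within ±0.005° of the true value.
North–south distance: 0.005° × 111320 m/° = 556.6 m.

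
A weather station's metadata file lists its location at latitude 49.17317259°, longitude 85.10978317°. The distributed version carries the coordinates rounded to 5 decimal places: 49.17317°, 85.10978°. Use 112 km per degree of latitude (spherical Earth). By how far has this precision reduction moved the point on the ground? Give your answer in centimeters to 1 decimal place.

37.2 centimeters

Δlat = 49.17317259 − 49.17317 = +0.00000259°; Δlon = 85.10978317 − 85.10978 = +0.00000317°.
North–south shift: 0.00000259 × 112000 = 0.29008 m.
E–W at 49.1732°: 0.00000317° × 112000 × cos 49.1732° = 0.00000317 × 112000 × 0.6538 ≈ 0.232116 m.
Distance: √(0.29008² + 0.232116²) ≈ 0.371516 m.
That is 0.371516 m = 37.152 cm.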